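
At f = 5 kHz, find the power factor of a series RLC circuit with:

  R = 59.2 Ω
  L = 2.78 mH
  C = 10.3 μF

Step 1 — Angular frequency: ω = 2π·f = 2π·5000 = 3.142e+04 rad/s.
Step 2 — Component impedances:
  R: Z = R = 59.2 Ω
  L: Z = jωL = j·3.142e+04·0.00278 = 0 + j87.34 Ω
  C: Z = 1/(jωC) = -j/(ω·C) = 0 - j3.09 Ω
Step 3 — Series combination: Z_total = R + L + C = 59.2 + j84.25 Ω = 103∠54.9° Ω.
Step 4 — Power factor: PF = cos(φ) = Re(Z)/|Z| = 59.2/102.97 = 0.5749.
Step 5 — Type: Im(Z) = 84.25 ⇒ lagging (phase φ = 54.9°).

PF = 0.5749 (lagging, φ = 54.9°)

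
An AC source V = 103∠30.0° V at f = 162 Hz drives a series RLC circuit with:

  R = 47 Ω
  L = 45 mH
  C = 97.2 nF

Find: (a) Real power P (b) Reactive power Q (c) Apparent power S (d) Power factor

Step 1 — Angular frequency: ω = 2π·f = 2π·162 = 1018 rad/s.
Step 2 — Component impedances:
  R: Z = R = 47 Ω
  L: Z = jωL = j·1018·0.045 = 0 + j45.8 Ω
  C: Z = 1/(jωC) = -j/(ω·C) = 0 - j1.011e+04 Ω
Step 3 — Series combination: Z_total = R + L + C = 47 - j1.006e+04 Ω = 1.006e+04∠-89.7° Ω.
Step 4 — Source phasor: V = 103∠30.0° V = 89.2 + j51.5 V.
Step 5 — Current: I = V / Z = -0.005077 + j0.008889 A = 0.01024∠119.7° A.
Step 6 — Complex power: S = V·I* = 0.004925 - j1.054 VA.
Step 7 — Real power: P = Re(S) = 0.004925 W.
Step 8 — Reactive power: Q = Im(S) = -1.054 VAR.
Step 9 — Apparent power: |S| = 1.054 VA.
Step 10 — Power factor: PF = P/|S| = 0.004671 (leading).

(a) P = 0.004925 W  (b) Q = -1.054 VAR  (c) S = 1.054 VA  (d) PF = 0.004671 (leading)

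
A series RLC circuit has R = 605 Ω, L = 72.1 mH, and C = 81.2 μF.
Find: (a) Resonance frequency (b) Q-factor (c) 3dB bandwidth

Step 1 — Resonance: ω₀ = 1/√(LC) = 1/√(0.0721·8.12e-05) = 413.3 rad/s.
Step 2 — f₀ = ω₀/(2π) = 65.78 Hz.
Step 3 — Series Q: Q = ω₀L/R = 413.3·0.0721/605 = 0.04925.
Step 4 — Bandwidth: Δω = ω₀/Q = 8391 rad/s; BW = Δω/(2π) = 1335 Hz.

(a) f₀ = 65.78 Hz  (b) Q = 0.04925  (c) BW = 1335 Hz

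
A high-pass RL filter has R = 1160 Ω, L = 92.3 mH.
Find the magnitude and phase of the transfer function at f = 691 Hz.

Step 1 — Angular frequency: ω = 2π·691 = 4342 rad/s.
Step 2 — Transfer function: H(jω) = jωL/(R + jωL).
Step 3 — Numerator jωL = j·400.7; denominator R + jωL = 1160 + j400.7.
Step 4 — H = 0.1066 + j0.3086.
Step 5 — Magnitude: |H| = 0.3265 (-9.7 dB); phase: φ = 70.9°.

|H| = 0.3265 (-9.7 dB), φ = 70.9°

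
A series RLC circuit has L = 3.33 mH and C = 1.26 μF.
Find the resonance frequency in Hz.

Step 1 — Resonance condition Im(Z)=0 gives ω₀ = 1/√(LC).
Step 2 — ω₀ = 1/√(0.00333·1.26e-06) = 1.544e+04 rad/s.
Step 3 — f₀ = ω₀/(2π) = 2457 Hz.

f₀ = 2457 Hz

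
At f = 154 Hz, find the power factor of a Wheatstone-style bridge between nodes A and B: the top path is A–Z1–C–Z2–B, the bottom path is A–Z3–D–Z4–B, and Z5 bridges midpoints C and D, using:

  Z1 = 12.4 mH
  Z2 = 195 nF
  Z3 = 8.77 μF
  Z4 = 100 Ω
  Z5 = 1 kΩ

Step 1 — Angular frequency: ω = 2π·f = 2π·154 = 967.6 rad/s.
Step 2 — Component impedances:
  Z1: Z = jωL = j·967.6·0.0124 = 0 + j12 Ω
  Z2: Z = 1/(jωC) = -j/(ω·C) = 0 - j5300 Ω
  Z3: Z = 1/(jωC) = -j/(ω·C) = 0 - j117.8 Ω
  Z4: Z = R = 100 Ω
  Z5: Z = R = 1000 Ω
Step 3 — Bridge requires nodal analysis (the Z5 bridge couples midpoints C and D, so the two paths cannot be reduced to a simple series/parallel combination). Setting node B to ground and injecting 1 A at node A, the 3-node admittance system at A, C, D solves to V_A = Z_AB = 108.9 - j116.1 Ω = 159.2∠-46.8° Ω.
Step 4 — Power factor: PF = cos(φ) = Re(Z)/|Z| = 108.89/159.18 = 0.6841.
Step 5 — Type: Im(Z) = -116.1 ⇒ leading (phase φ = -46.8°).

PF = 0.6841 (leading, φ = -46.8°)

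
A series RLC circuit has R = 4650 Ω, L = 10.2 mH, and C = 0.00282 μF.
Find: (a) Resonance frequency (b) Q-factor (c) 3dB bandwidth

Step 1 — Resonance: ω₀ = 1/√(LC) = 1/√(0.0102·2.82e-09) = 1.865e+05 rad/s.
Step 2 — f₀ = ω₀/(2π) = 2.968e+04 Hz.
Step 3 — Series Q: Q = ω₀L/R = 1.865e+05·0.0102/4650 = 0.409.
Step 4 — Bandwidth: Δω = ω₀/Q = 4.559e+05 rad/s; BW = Δω/(2π) = 7.256e+04 Hz.

(a) f₀ = 2.968e+04 Hz  (b) Q = 0.409  (c) BW = 7.256e+04 Hz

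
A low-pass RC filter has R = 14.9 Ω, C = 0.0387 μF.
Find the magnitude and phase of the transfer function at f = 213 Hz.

Step 1 — Angular frequency: ω = 2π·213 = 1338 rad/s.
Step 2 — Transfer function: H(jω) = 1/(1 + jωRC).
Step 3 — Denominator: 1 + jωRC = 1 + j·1338·14.9·3.87e-08 = 1 + j0.0007717.
Step 4 — H = 1 - j0.0007717.
Step 5 — Magnitude: |H| = 1 (-0.0 dB); phase: φ = -0.0°.

|H| = 1 (-0.0 dB), φ = -0.0°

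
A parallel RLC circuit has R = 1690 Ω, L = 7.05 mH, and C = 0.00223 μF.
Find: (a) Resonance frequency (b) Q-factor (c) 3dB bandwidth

Step 1 — Resonance: ω₀ = 1/√(LC) = 1/√(0.00705·2.23e-09) = 2.522e+05 rad/s.
Step 2 — f₀ = ω₀/(2π) = 4.014e+04 Hz.
Step 3 — Parallel Q: Q = R/(ω₀L) = 1690/(2.522e+05·0.00705) = 0.9505.
Step 4 — Bandwidth: Δω = ω₀/Q = 2.653e+05 rad/s; BW = Δω/(2π) = 4.223e+04 Hz.

(a) f₀ = 4.014e+04 Hz  (b) Q = 0.9505  (c) BW = 4.223e+04 Hz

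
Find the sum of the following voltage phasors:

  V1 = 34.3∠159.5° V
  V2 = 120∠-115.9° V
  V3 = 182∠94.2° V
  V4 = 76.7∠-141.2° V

Step 1 — Convert each phasor to rectangular form:
  V1 = 34.3·(cos(159.5°) + j·sin(159.5°)) = -32.13 + j12.01 V
  V2 = 120·(cos(-115.9°) + j·sin(-115.9°)) = -52.42 - j107.9 V
  V3 = 182·(cos(94.2°) + j·sin(94.2°)) = -13.33 + j181.5 V
  V4 = 76.7·(cos(-141.2°) + j·sin(-141.2°)) = -59.78 - j48.06 V
Step 2 — Sum components: V_total = -157.6 + j37.52 V.
Step 3 — Convert to polar: |V_total| = 162.1 V, ∠V_total = 166.6°.

V_total = 162.1∠166.6° V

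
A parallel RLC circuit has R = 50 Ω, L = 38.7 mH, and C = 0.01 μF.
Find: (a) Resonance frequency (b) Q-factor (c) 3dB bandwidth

Step 1 — Resonance: ω₀ = 1/√(LC) = 1/√(0.0387·1e-08) = 5.083e+04 rad/s.
Step 2 — f₀ = ω₀/(2π) = 8090 Hz.
Step 3 — Parallel Q: Q = R/(ω₀L) = 50/(5.083e+04·0.0387) = 0.02542.
Step 4 — Bandwidth: Δω = ω₀/Q = 2e+06 rad/s; BW = Δω/(2π) = 3.183e+05 Hz.

(a) f₀ = 8090 Hz  (b) Q = 0.02542  (c) BW = 3.183e+05 Hz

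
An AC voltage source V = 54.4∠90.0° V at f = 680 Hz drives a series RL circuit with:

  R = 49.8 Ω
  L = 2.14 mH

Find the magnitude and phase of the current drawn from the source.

Step 1 — Angular frequency: ω = 2π·f = 2π·680 = 4273 rad/s.
Step 2 — Component impedances:
  R: Z = R = 49.8 Ω
  L: Z = jωL = j·4273·0.00214 = 0 + j9.143 Ω
Step 3 — Series combination: Z_total = R + L = 49.8 + j9.143 Ω = 50.63∠10.4° Ω.
Step 4 — Source phasor: V = 54.4∠90.0° V = 0 + j54.4 V.
Step 5 — Ohm's law: I = V / Z_total = (0 + j54.4) / (49.8 + j9.143) = 0.194 + j1.057 A.
Step 6 — Convert to polar: |I| = 1.074 A, ∠I = 79.6°.

I = 1.074∠79.6° A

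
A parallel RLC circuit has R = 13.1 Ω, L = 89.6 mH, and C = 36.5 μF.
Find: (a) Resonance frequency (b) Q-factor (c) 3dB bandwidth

Step 1 — Resonance: ω₀ = 1/√(LC) = 1/√(0.0896·3.65e-05) = 553 rad/s.
Step 2 — f₀ = ω₀/(2π) = 88.01 Hz.
Step 3 — Parallel Q: Q = R/(ω₀L) = 13.1/(553·0.0896) = 0.2644.
Step 4 — Bandwidth: Δω = ω₀/Q = 2091 rad/s; BW = Δω/(2π) = 332.9 Hz.

(a) f₀ = 88.01 Hz  (b) Q = 0.2644  (c) BW = 332.9 Hz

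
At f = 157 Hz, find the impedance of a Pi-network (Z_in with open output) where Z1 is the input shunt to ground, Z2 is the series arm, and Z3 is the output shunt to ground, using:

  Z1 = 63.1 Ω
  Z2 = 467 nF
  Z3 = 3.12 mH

Step 1 — Angular frequency: ω = 2π·f = 2π·157 = 986.5 rad/s.
Step 2 — Component impedances:
  Z1: Z = R = 63.1 Ω
  Z2: Z = 1/(jωC) = -j/(ω·C) = 0 - j2171 Ω
  Z3: Z = jωL = j·986.5·0.00312 = 0 + j3.078 Ω
Step 3 — With open output, the series arm Z2 and the output shunt Z3 appear in series to ground: Z2 + Z3 = 0 - j2168 Ω.
Step 4 — Parallel with input shunt Z1: Z_in = Z1 || (Z2 + Z3) = 63.05 - j1.835 Ω = 63.07∠-1.7° Ω.

Z = 63.05 - j1.835 Ω = 63.07∠-1.7° Ω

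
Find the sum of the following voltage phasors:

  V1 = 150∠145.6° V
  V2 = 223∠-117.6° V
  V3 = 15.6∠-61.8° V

Step 1 — Convert each phasor to rectangular form:
  V1 = 150·(cos(145.6°) + j·sin(145.6°)) = -123.8 + j84.75 V
  V2 = 223·(cos(-117.6°) + j·sin(-117.6°)) = -103.3 - j197.6 V
  V3 = 15.6·(cos(-61.8°) + j·sin(-61.8°)) = 7.372 - j13.75 V
Step 2 — Sum components: V_total = -219.7 - j126.6 V.
Step 3 — Convert to polar: |V_total| = 253.6 V, ∠V_total = -150.0°.

V_total = 253.6∠-150.0° V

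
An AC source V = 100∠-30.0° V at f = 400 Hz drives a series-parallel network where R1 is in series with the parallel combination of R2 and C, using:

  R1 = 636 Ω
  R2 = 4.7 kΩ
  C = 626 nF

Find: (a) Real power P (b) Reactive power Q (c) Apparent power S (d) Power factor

Step 1 — Angular frequency: ω = 2π·f = 2π·400 = 2513 rad/s.
Step 2 — Component impedances:
  R1: Z = R = 636 Ω
  R2: Z = R = 4700 Ω
  C: Z = 1/(jωC) = -j/(ω·C) = 0 - j635.6 Ω
Step 3 — Parallel branch: R2 || C = 1/(1/R2 + 1/C) = 84.41 - j624.2 Ω.
Step 4 — Series with R1: Z_total = R1 + (R2 || C) = 720.4 - j624.2 Ω = 953.2∠-40.9° Ω.
Step 5 — Source phasor: V = 100∠-30.0° V = 86.6 - j50 V.
Step 6 — Current: I = V / Z = 0.103 + j0.01985 A = 0.1049∠10.9° A.
Step 7 — Complex power: S = V·I* = 7.929 - j6.87 VA.
Step 8 — Real power: P = Re(S) = 7.929 W.
Step 9 — Reactive power: Q = Im(S) = -6.87 VAR.
Step 10 — Apparent power: |S| = 10.49 VA.
Step 11 — Power factor: PF = P/|S| = 0.7558 (leading).

(a) P = 7.929 W  (b) Q = -6.87 VAR  (c) S = 10.49 VA  (d) PF = 0.7558 (leading)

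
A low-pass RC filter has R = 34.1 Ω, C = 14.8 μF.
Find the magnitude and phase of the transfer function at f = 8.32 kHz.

Step 1 — Angular frequency: ω = 2π·8320 = 5.228e+04 rad/s.
Step 2 — Transfer function: H(jω) = 1/(1 + jωRC).
Step 3 — Denominator: 1 + jωRC = 1 + j·5.228e+04·34.1·1.48e-05 = 1 + j26.38.
Step 4 — H = 0.001435 - j0.03785.
Step 5 — Magnitude: |H| = 0.03788 (-28.4 dB); phase: φ = -87.8°.

|H| = 0.03788 (-28.4 dB), φ = -87.8°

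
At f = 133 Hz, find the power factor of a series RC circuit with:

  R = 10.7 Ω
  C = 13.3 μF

Step 1 — Angular frequency: ω = 2π·f = 2π·133 = 835.7 rad/s.
Step 2 — Component impedances:
  R: Z = R = 10.7 Ω
  C: Z = 1/(jωC) = -j/(ω·C) = 0 - j89.97 Ω
Step 3 — Series combination: Z_total = R + C = 10.7 - j89.97 Ω = 90.61∠-83.2° Ω.
Step 4 — Power factor: PF = cos(φ) = Re(Z)/|Z| = 10.7/90.61 = 0.1181.
Step 5 — Type: Im(Z) = -89.97 ⇒ leading (phase φ = -83.2°).

PF = 0.1181 (leading, φ = -83.2°)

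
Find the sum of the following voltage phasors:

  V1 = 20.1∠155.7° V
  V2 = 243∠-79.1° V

Step 1 — Convert each phasor to rectangular form:
  V1 = 20.1·(cos(155.7°) + j·sin(155.7°)) = -18.32 + j8.271 V
  V2 = 243·(cos(-79.1°) + j·sin(-79.1°)) = 45.95 - j238.6 V
Step 2 — Sum components: V_total = 27.63 - j230.3 V.
Step 3 — Convert to polar: |V_total| = 232 V, ∠V_total = -83.2°.

V_total = 232∠-83.2° V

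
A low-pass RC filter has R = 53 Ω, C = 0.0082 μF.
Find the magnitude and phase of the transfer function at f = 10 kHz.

Step 1 — Angular frequency: ω = 2π·1e+04 = 6.283e+04 rad/s.
Step 2 — Transfer function: H(jω) = 1/(1 + jωRC).
Step 3 — Denominator: 1 + jωRC = 1 + j·6.283e+04·53·8.2e-09 = 1 + j0.02731.
Step 4 — H = 0.9993 - j0.02729.
Step 5 — Magnitude: |H| = 0.9996 (-0.0 dB); phase: φ = -1.6°.

|H| = 0.9996 (-0.0 dB), φ = -1.6°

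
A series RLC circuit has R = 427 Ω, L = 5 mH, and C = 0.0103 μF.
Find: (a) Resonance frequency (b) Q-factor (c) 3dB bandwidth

Step 1 — Resonance condition Im(Z)=0 gives ω₀ = 1/√(LC).
Step 2 — ω₀ = 1/√(0.005·1.03e-08) = 1.393e+05 rad/s.
Step 3 — f₀ = ω₀/(2π) = 2.218e+04 Hz.
Step 4 — Series Q: Q = ω₀L/R = 1.393e+05·0.005/427 = 1.632.
Step 5 — 3dB bandwidth: Δω = ω₀/Q = 8.54e+04 rad/s; BW = Δω/(2π) = 1.359e+04 Hz.

(a) f₀ = 2.218e+04 Hz  (b) Q = 1.632  (c) BW = 1.359e+04 Hz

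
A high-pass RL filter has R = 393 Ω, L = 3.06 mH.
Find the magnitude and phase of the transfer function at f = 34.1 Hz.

Step 1 — Angular frequency: ω = 2π·34.1 = 214.3 rad/s.
Step 2 — Transfer function: H(jω) = jωL/(R + jωL).
Step 3 — Numerator jωL = j·0.6556; denominator R + jωL = 393 + j0.6556.
Step 4 — H = 2.783e-06 + j0.001668.
Step 5 — Magnitude: |H| = 0.001668 (-55.6 dB); phase: φ = 89.9°.

|H| = 0.001668 (-55.6 dB), φ = 89.9°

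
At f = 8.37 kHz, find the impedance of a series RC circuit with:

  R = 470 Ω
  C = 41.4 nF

Step 1 — Angular frequency: ω = 2π·f = 2π·8370 = 5.259e+04 rad/s.
Step 2 — Component impedances:
  R: Z = R = 470 Ω
  C: Z = 1/(jωC) = -j/(ω·C) = 0 - j459.3 Ω
Step 3 — Series combination: Z_total = R + C = 470 - j459.3 Ω = 657.2∠-44.3° Ω.

Z = 470 - j459.3 Ω = 657.2∠-44.3° Ω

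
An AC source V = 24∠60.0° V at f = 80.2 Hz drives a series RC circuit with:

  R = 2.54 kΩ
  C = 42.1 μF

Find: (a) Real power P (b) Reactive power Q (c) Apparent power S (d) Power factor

Step 1 — Angular frequency: ω = 2π·f = 2π·80.2 = 503.9 rad/s.
Step 2 — Component impedances:
  R: Z = R = 2540 Ω
  C: Z = 1/(jωC) = -j/(ω·C) = 0 - j47.14 Ω
Step 3 — Series combination: Z_total = R + C = 2540 - j47.14 Ω = 2540∠-1.1° Ω.
Step 4 — Source phasor: V = 24∠60.0° V = 12 + j20.78 V.
Step 5 — Current: I = V / Z = 0.004571 + j0.008268 A = 0.009447∠61.1° A.
Step 6 — Complex power: S = V·I* = 0.2267 - j0.004207 VA.
Step 7 — Real power: P = Re(S) = 0.2267 W.
Step 8 — Reactive power: Q = Im(S) = -0.004207 VAR.
Step 9 — Apparent power: |S| = 0.2267 VA.
Step 10 — Power factor: PF = P/|S| = 0.9998 (leading).

(a) P = 0.2267 W  (b) Q = -0.004207 VAR  (c) S = 0.2267 VA  (d) PF = 0.9998 (leading)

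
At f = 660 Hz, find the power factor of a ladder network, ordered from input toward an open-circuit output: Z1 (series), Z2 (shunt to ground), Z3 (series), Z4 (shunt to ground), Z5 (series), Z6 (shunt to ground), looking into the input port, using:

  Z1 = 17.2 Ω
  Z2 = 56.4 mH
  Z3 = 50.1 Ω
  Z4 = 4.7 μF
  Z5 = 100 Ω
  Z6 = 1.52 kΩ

Step 1 — Angular frequency: ω = 2π·f = 2π·660 = 4147 rad/s.
Step 2 — Component impedances:
  Z1: Z = R = 17.2 Ω
  Z2: Z = jωL = j·4147·0.0564 = 0 + j233.9 Ω
  Z3: Z = R = 50.1 Ω
  Z4: Z = 1/(jωC) = -j/(ω·C) = 0 - j51.31 Ω
  Z5: Z = R = 100 Ω
  Z6: Z = R = 1520 Ω
Step 3 — Ladder network (open output): work backward from the far end, alternating series and parallel combinations. Z_in = 95.73 - j43.4 Ω = 105.1∠-24.4° Ω.
Step 4 — Power factor: PF = cos(φ) = Re(Z)/|Z| = 95.73/105.1 = 0.9108.
Step 5 — Type: Im(Z) = -43.4 ⇒ leading (phase φ = -24.4°).

PF = 0.9108 (leading, φ = -24.4°)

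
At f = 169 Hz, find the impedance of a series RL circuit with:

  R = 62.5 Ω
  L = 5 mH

Step 1 — Angular frequency: ω = 2π·f = 2π·169 = 1062 rad/s.
Step 2 — Component impedances:
  R: Z = R = 62.5 Ω
  L: Z = jωL = j·1062·0.005 = 0 + j5.309 Ω
Step 3 — Series combination: Z_total = R + L = 62.5 + j5.309 Ω = 62.73∠4.9° Ω.

Z = 62.5 + j5.309 Ω = 62.73∠4.9° Ω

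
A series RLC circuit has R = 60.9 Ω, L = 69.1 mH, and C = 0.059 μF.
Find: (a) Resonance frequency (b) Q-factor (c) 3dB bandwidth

Step 1 — Resonance condition Im(Z)=0 gives ω₀ = 1/√(LC).
Step 2 — ω₀ = 1/√(0.0691·5.9e-08) = 1.566e+04 rad/s.
Step 3 — f₀ = ω₀/(2π) = 2493 Hz.
Step 4 — Series Q: Q = ω₀L/R = 1.566e+04·0.0691/60.9 = 17.77.
Step 5 — 3dB bandwidth: Δω = ω₀/Q = 881.3 rad/s; BW = Δω/(2π) = 140.3 Hz.

(a) f₀ = 2493 Hz  (b) Q = 17.77  (c) BW = 140.3 Hz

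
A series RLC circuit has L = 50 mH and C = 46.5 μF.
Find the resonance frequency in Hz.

Step 1 — Resonance condition Im(Z)=0 gives ω₀ = 1/√(LC).
Step 2 — ω₀ = 1/√(0.05·4.65e-05) = 655.8 rad/s.
Step 3 — f₀ = ω₀/(2π) = 104.4 Hz.

f₀ = 104.4 Hz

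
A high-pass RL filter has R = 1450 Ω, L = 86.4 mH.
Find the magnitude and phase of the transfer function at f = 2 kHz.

Step 1 — Angular frequency: ω = 2π·2000 = 1.257e+04 rad/s.
Step 2 — Transfer function: H(jω) = jωL/(R + jωL).
Step 3 — Numerator jωL = j·1086; denominator R + jωL = 1450 + j1086.
Step 4 — H = 0.3593 + j0.4798.
Step 5 — Magnitude: |H| = 0.5994 (-4.4 dB); phase: φ = 53.2°.

|H| = 0.5994 (-4.4 dB), φ = 53.2°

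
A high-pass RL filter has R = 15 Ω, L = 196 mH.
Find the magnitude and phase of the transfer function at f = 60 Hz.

Step 1 — Angular frequency: ω = 2π·60 = 377 rad/s.
Step 2 — Transfer function: H(jω) = jωL/(R + jωL).
Step 3 — Numerator jωL = j·73.89; denominator R + jωL = 15 + j73.89.
Step 4 — H = 0.9604 + j0.195.
Step 5 — Magnitude: |H| = 0.98 (-0.2 dB); phase: φ = 11.5°.

|H| = 0.98 (-0.2 dB), φ = 11.5°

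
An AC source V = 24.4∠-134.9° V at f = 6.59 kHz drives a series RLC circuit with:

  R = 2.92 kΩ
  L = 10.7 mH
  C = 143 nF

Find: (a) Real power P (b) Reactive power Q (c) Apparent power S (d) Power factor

Step 1 — Angular frequency: ω = 2π·f = 2π·6590 = 4.141e+04 rad/s.
Step 2 — Component impedances:
  R: Z = R = 2920 Ω
  L: Z = jωL = j·4.141e+04·0.0107 = 0 + j443 Ω
  C: Z = 1/(jωC) = -j/(ω·C) = 0 - j168.9 Ω
Step 3 — Series combination: Z_total = R + L + C = 2920 + j274.2 Ω = 2933∠5.4° Ω.
Step 4 — Source phasor: V = 24.4∠-134.9° V = -17.22 - j17.28 V.
Step 5 — Current: I = V / Z = -0.006398 - j0.005318 A = 0.00832∠-140.3° A.
Step 6 — Complex power: S = V·I* = 0.2021 + j0.01898 VA.
Step 7 — Real power: P = Re(S) = 0.2021 W.
Step 8 — Reactive power: Q = Im(S) = 0.01898 VAR.
Step 9 — Apparent power: |S| = 0.203 VA.
Step 10 — Power factor: PF = P/|S| = 0.9956 (lagging).

(a) P = 0.2021 W  (b) Q = 0.01898 VAR  (c) S = 0.203 VA  (d) PF = 0.9956 (lagging)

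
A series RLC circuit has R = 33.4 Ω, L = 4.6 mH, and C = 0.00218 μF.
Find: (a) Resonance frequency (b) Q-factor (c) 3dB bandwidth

Step 1 — Resonance condition Im(Z)=0 gives ω₀ = 1/√(LC).
Step 2 — ω₀ = 1/√(0.0046·2.18e-09) = 3.158e+05 rad/s.
Step 3 — f₀ = ω₀/(2π) = 5.026e+04 Hz.
Step 4 — Series Q: Q = ω₀L/R = 3.158e+05·0.0046/33.4 = 43.49.
Step 5 — 3dB bandwidth: Δω = ω₀/Q = 7261 rad/s; BW = Δω/(2π) = 1156 Hz.

(a) f₀ = 5.026e+04 Hz  (b) Q = 43.49  (c) BW = 1156 Hz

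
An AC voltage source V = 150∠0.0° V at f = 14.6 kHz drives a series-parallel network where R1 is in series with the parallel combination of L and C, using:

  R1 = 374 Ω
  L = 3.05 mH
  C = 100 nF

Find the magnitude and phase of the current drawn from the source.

Step 1 — Angular frequency: ω = 2π·f = 2π·1.46e+04 = 9.173e+04 rad/s.
Step 2 — Component impedances:
  R1: Z = R = 374 Ω
  L: Z = jωL = j·9.173e+04·0.00305 = 0 + j279.8 Ω
  C: Z = 1/(jωC) = -j/(ω·C) = 0 - j109 Ω
Step 3 — Parallel branch: L || C = 1/(1/L + 1/C) = 0 - j178.6 Ω.
Step 4 — Series with R1: Z_total = R1 + (L || C) = 374 - j178.6 Ω = 414.5∠-25.5° Ω.
Step 5 — Source phasor: V = 150∠0.0° V = 150 V.
Step 6 — Ohm's law: I = V / Z_total = (150) / (374 - j178.6) = 0.3266 + j0.156 A.
Step 7 — Convert to polar: |I| = 0.3619 A, ∠I = 25.5°.

I = 0.3619∠25.5° A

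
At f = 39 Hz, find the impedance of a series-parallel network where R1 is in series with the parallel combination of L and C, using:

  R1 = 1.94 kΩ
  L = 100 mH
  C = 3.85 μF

Step 1 — Angular frequency: ω = 2π·f = 2π·39 = 245 rad/s.
Step 2 — Component impedances:
  R1: Z = R = 1940 Ω
  L: Z = jωL = j·245·0.1 = 0 + j24.5 Ω
  C: Z = 1/(jωC) = -j/(ω·C) = 0 - j1060 Ω
Step 3 — Parallel branch: L || C = 1/(1/L + 1/C) = 0 + j25.08 Ω.
Step 4 — Series with R1: Z_total = R1 + (L || C) = 1940 + j25.08 Ω = 1940∠0.7° Ω.

Z = 1940 + j25.08 Ω = 1940∠0.7° Ω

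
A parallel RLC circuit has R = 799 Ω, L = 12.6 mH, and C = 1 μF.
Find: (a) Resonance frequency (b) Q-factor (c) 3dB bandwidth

Step 1 — Resonance: ω₀ = 1/√(LC) = 1/√(0.0126·1e-06) = 8909 rad/s.
Step 2 — f₀ = ω₀/(2π) = 1418 Hz.
Step 3 — Parallel Q: Q = R/(ω₀L) = 799/(8909·0.0126) = 7.118.
Step 4 — Bandwidth: Δω = ω₀/Q = 1252 rad/s; BW = Δω/(2π) = 199.2 Hz.

(a) f₀ = 1418 Hz  (b) Q = 7.118  (c) BW = 199.2 Hz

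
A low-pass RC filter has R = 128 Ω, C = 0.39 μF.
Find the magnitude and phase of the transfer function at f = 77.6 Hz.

Step 1 — Angular frequency: ω = 2π·77.6 = 487.6 rad/s.
Step 2 — Transfer function: H(jω) = 1/(1 + jωRC).
Step 3 — Denominator: 1 + jωRC = 1 + j·487.6·128·3.9e-07 = 1 + j0.02434.
Step 4 — H = 0.9994 - j0.02433.
Step 5 — Magnitude: |H| = 0.9997 (-0.0 dB); phase: φ = -1.4°.

|H| = 0.9997 (-0.0 dB), φ = -1.4°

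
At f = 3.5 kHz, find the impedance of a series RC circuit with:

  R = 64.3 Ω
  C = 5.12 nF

Step 1 — Angular frequency: ω = 2π·f = 2π·3500 = 2.199e+04 rad/s.
Step 2 — Component impedances:
  R: Z = R = 64.3 Ω
  C: Z = 1/(jωC) = -j/(ω·C) = 0 - j8881 Ω
Step 3 — Series combination: Z_total = R + C = 64.3 - j8881 Ω = 8882∠-89.6° Ω.

Z = 64.3 - j8881 Ω = 8882∠-89.6° Ω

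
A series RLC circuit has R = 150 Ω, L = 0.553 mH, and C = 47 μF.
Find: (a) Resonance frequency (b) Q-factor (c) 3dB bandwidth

Step 1 — Resonance: ω₀ = 1/√(LC) = 1/√(0.000553·4.7e-05) = 6203 rad/s.
Step 2 — f₀ = ω₀/(2π) = 987.2 Hz.
Step 3 — Series Q: Q = ω₀L/R = 6203·0.000553/150 = 0.02287.
Step 4 — Bandwidth: Δω = ω₀/Q = 2.712e+05 rad/s; BW = Δω/(2π) = 4.317e+04 Hz.

(a) f₀ = 987.2 Hz  (b) Q = 0.02287  (c) BW = 4.317e+04 Hz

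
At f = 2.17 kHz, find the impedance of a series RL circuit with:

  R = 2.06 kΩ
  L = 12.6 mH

Step 1 — Angular frequency: ω = 2π·f = 2π·2170 = 1.363e+04 rad/s.
Step 2 — Component impedances:
  R: Z = R = 2060 Ω
  L: Z = jωL = j·1.363e+04·0.0126 = 0 + j171.8 Ω
Step 3 — Series combination: Z_total = R + L = 2060 + j171.8 Ω = 2067∠4.8° Ω.

Z = 2060 + j171.8 Ω = 2067∠4.8° Ω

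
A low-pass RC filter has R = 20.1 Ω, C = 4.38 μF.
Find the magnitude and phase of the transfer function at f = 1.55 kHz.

Step 1 — Angular frequency: ω = 2π·1550 = 9739 rad/s.
Step 2 — Transfer function: H(jω) = 1/(1 + jωRC).
Step 3 — Denominator: 1 + jωRC = 1 + j·9739·20.1·4.38e-06 = 1 + j0.8574.
Step 4 — H = 0.5763 - j0.4941.
Step 5 — Magnitude: |H| = 0.7592 (-2.4 dB); phase: φ = -40.6°.

|H| = 0.7592 (-2.4 dB), φ = -40.6°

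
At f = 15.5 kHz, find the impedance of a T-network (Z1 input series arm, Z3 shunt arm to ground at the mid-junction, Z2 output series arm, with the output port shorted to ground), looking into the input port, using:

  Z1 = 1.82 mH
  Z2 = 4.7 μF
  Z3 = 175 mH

Step 1 — Angular frequency: ω = 2π·f = 2π·1.55e+04 = 9.739e+04 rad/s.
Step 2 — Component impedances:
  Z1: Z = jωL = j·9.739e+04·0.00182 = 0 + j177.2 Ω
  Z2: Z = 1/(jωC) = -j/(ω·C) = 0 - j2.185 Ω
  Z3: Z = jωL = j·9.739e+04·0.175 = 0 + j1.704e+04 Ω
Step 3 — With the output port shorted to ground, the output series arm Z2 runs from the junction to ground; the shunt arm Z3 also runs from the junction to ground. They appear in parallel: Z3 || Z2 = 0 - j2.185 Ω.
Step 4 — Series with input arm Z1: Z_in = Z1 + (Z3 || Z2) = 0 + j175.1 Ω = 175.1∠90.0° Ω.

Z = 0 + j175.1 Ω = 175.1∠90.0° Ω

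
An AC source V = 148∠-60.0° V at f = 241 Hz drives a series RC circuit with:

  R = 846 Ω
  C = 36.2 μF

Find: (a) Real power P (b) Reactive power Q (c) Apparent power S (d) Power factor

Step 1 — Angular frequency: ω = 2π·f = 2π·241 = 1514 rad/s.
Step 2 — Component impedances:
  R: Z = R = 846 Ω
  C: Z = 1/(jωC) = -j/(ω·C) = 0 - j18.24 Ω
Step 3 — Series combination: Z_total = R + C = 846 - j18.24 Ω = 846.2∠-1.2° Ω.
Step 4 — Source phasor: V = 148∠-60.0° V = 74 - j128.2 V.
Step 5 — Current: I = V / Z = 0.0907 - j0.1495 A = 0.1749∠-58.8° A.
Step 6 — Complex power: S = V·I* = 25.88 - j0.5581 VA.
Step 7 — Real power: P = Re(S) = 25.88 W.
Step 8 — Reactive power: Q = Im(S) = -0.5581 VAR.
Step 9 — Apparent power: |S| = 25.89 VA.
Step 10 — Power factor: PF = P/|S| = 0.9998 (leading).

(a) P = 25.88 W  (b) Q = -0.5581 VAR  (c) S = 25.89 VA  (d) PF = 0.9998 (leading)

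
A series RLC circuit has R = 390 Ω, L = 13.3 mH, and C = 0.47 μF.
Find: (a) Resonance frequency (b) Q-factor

Step 1 — Resonance condition Im(Z)=0 gives ω₀ = 1/√(LC).
Step 2 — ω₀ = 1/√(0.0133·4.7e-07) = 1.265e+04 rad/s.
Step 3 — f₀ = ω₀/(2π) = 2013 Hz.
Step 4 — Series Q: Q = ω₀L/R = 1.265e+04·0.0133/390 = 0.4313.

(a) f₀ = 2013 Hz  (b) Q = 0.4313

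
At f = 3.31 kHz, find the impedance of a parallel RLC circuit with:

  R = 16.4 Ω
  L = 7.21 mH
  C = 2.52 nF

Step 1 — Angular frequency: ω = 2π·f = 2π·3310 = 2.08e+04 rad/s.
Step 2 — Component impedances:
  R: Z = R = 16.4 Ω
  L: Z = jωL = j·2.08e+04·0.00721 = 0 + j149.9 Ω
  C: Z = 1/(jωC) = -j/(ω·C) = 0 - j1.908e+04 Ω
Step 3 — Parallel combination: 1/Z_total = 1/R + 1/L + 1/C; Z_total = 16.21 + j1.759 Ω = 16.3∠6.2° Ω.

Z = 16.21 + j1.759 Ω = 16.3∠6.2° Ω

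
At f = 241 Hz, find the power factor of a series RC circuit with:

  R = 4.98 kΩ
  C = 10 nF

Step 1 — Angular frequency: ω = 2π·f = 2π·241 = 1514 rad/s.
Step 2 — Component impedances:
  R: Z = R = 4980 Ω
  C: Z = 1/(jωC) = -j/(ω·C) = 0 - j6.604e+04 Ω
Step 3 — Series combination: Z_total = R + C = 4980 - j6.604e+04 Ω = 6.623e+04∠-85.7° Ω.
Step 4 — Power factor: PF = cos(φ) = Re(Z)/|Z| = 4980/66227 = 0.0752.
Step 5 — Type: Im(Z) = -6.604e+04 ⇒ leading (phase φ = -85.7°).

PF = 0.0752 (leading, φ = -85.7°)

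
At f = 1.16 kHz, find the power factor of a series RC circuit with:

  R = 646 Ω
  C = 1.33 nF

Step 1 — Angular frequency: ω = 2π·f = 2π·1160 = 7288 rad/s.
Step 2 — Component impedances:
  R: Z = R = 646 Ω
  C: Z = 1/(jωC) = -j/(ω·C) = 0 - j1.032e+05 Ω
Step 3 — Series combination: Z_total = R + C = 646 - j1.032e+05 Ω = 1.032e+05∠-89.6° Ω.
Step 4 — Power factor: PF = cos(φ) = Re(Z)/|Z| = 646/1.0316e+05 = 0.006262.
Step 5 — Type: Im(Z) = -1.032e+05 ⇒ leading (phase φ = -89.6°).

PF = 0.006262 (leading, φ = -89.6°)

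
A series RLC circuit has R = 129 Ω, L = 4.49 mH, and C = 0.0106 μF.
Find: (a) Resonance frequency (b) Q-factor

Step 1 — Resonance condition Im(Z)=0 gives ω₀ = 1/√(LC).
Step 2 — ω₀ = 1/√(0.00449·1.06e-08) = 1.45e+05 rad/s.
Step 3 — f₀ = ω₀/(2π) = 2.307e+04 Hz.
Step 4 — Series Q: Q = ω₀L/R = 1.45e+05·0.00449/129 = 5.045.

(a) f₀ = 2.307e+04 Hz  (b) Q = 5.045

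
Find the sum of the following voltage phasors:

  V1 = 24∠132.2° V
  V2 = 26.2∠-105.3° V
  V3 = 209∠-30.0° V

Step 1 — Convert each phasor to rectangular form:
  V1 = 24·(cos(132.2°) + j·sin(132.2°)) = -16.12 + j17.78 V
  V2 = 26.2·(cos(-105.3°) + j·sin(-105.3°)) = -6.913 - j25.27 V
  V3 = 209·(cos(-30.0°) + j·sin(-30.0°)) = 181 - j104.5 V
Step 2 — Sum components: V_total = 158 - j112 V.
Step 3 — Convert to polar: |V_total| = 193.6 V, ∠V_total = -35.3°.

V_total = 193.6∠-35.3° V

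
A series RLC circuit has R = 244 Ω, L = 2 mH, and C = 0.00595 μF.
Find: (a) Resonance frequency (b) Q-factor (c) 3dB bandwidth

Step 1 — Resonance condition Im(Z)=0 gives ω₀ = 1/√(LC).
Step 2 — ω₀ = 1/√(0.002·5.95e-09) = 2.899e+05 rad/s.
Step 3 — f₀ = ω₀/(2π) = 4.614e+04 Hz.
Step 4 — Series Q: Q = ω₀L/R = 2.899e+05·0.002/244 = 2.376.
Step 5 — 3dB bandwidth: Δω = ω₀/Q = 1.22e+05 rad/s; BW = Δω/(2π) = 1.942e+04 Hz.

(a) f₀ = 4.614e+04 Hz  (b) Q = 2.376  (c) BW = 1.942e+04 Hz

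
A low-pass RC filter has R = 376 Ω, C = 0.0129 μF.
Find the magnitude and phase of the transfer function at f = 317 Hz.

Step 1 — Angular frequency: ω = 2π·317 = 1992 rad/s.
Step 2 — Transfer function: H(jω) = 1/(1 + jωRC).
Step 3 — Denominator: 1 + jωRC = 1 + j·1992·376·1.29e-08 = 1 + j0.009661.
Step 4 — H = 0.9999 - j0.00966.
Step 5 — Magnitude: |H| = 1 (-0.0 dB); phase: φ = -0.6°.

|H| = 1 (-0.0 dB), φ = -0.6°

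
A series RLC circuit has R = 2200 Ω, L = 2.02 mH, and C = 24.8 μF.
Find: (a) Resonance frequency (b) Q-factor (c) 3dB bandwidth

Step 1 — Resonance: ω₀ = 1/√(LC) = 1/√(0.00202·2.48e-05) = 4468 rad/s.
Step 2 — f₀ = ω₀/(2π) = 711.1 Hz.
Step 3 — Series Q: Q = ω₀L/R = 4468·0.00202/2200 = 0.004102.
Step 4 — Bandwidth: Δω = ω₀/Q = 1.089e+06 rad/s; BW = Δω/(2π) = 1.733e+05 Hz.

(a) f₀ = 711.1 Hz  (b) Q = 0.004102  (c) BW = 1.733e+05 Hz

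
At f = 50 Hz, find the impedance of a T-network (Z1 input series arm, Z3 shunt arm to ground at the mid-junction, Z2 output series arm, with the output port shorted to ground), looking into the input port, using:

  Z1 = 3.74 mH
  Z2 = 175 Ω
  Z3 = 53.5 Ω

Step 1 — Angular frequency: ω = 2π·f = 2π·50 = 314.2 rad/s.
Step 2 — Component impedances:
  Z1: Z = jωL = j·314.2·0.00374 = 0 + j1.175 Ω
  Z2: Z = R = 175 Ω
  Z3: Z = R = 53.5 Ω
Step 3 — With the output port shorted to ground, the output series arm Z2 runs from the junction to ground; the shunt arm Z3 also runs from the junction to ground. They appear in parallel: Z3 || Z2 = 40.97 Ω.
Step 4 — Series with input arm Z1: Z_in = Z1 + (Z3 || Z2) = 40.97 + j1.175 Ω = 40.99∠1.6° Ω.

Z = 40.97 + j1.175 Ω = 40.99∠1.6° Ω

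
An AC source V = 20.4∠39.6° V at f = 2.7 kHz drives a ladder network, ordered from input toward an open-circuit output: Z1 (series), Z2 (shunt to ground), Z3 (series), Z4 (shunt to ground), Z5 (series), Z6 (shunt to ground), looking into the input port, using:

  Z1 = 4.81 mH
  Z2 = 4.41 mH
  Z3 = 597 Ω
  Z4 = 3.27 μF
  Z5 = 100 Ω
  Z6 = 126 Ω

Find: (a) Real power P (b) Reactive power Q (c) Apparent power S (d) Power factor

Step 1 — Angular frequency: ω = 2π·f = 2π·2700 = 1.696e+04 rad/s.
Step 2 — Component impedances:
  Z1: Z = jωL = j·1.696e+04·0.00481 = 0 + j81.6 Ω
  Z2: Z = jωL = j·1.696e+04·0.00441 = 0 + j74.81 Ω
  Z3: Z = R = 597 Ω
  Z4: Z = 1/(jωC) = -j/(ω·C) = 0 - j18.03 Ω
  Z5: Z = R = 100 Ω
  Z6: Z = R = 126 Ω
Step 3 — Ladder network (open output): work backward from the far end, alternating series and parallel combinations. Z_in = 9.269 + j155.5 Ω = 155.8∠86.6° Ω.
Step 4 — Source phasor: V = 20.4∠39.6° V = 15.72 + j13 V.
Step 5 — Current: I = V / Z = 0.08931 - j0.09574 A = 0.1309∠-47.0° A.
Step 6 — Complex power: S = V·I* = 0.1589 + j2.666 VA.
Step 7 — Real power: P = Re(S) = 0.1589 W.
Step 8 — Reactive power: Q = Im(S) = 2.666 VAR.
Step 9 — Apparent power: |S| = 2.671 VA.
Step 10 — Power factor: PF = P/|S| = 0.05949 (lagging).

(a) P = 0.1589 W  (b) Q = 2.666 VAR  (c) S = 2.671 VA  (d) PF = 0.05949 (lagging)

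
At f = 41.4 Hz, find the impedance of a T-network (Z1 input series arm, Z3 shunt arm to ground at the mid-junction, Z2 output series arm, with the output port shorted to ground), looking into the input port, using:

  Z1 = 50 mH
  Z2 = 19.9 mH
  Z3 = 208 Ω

Step 1 — Angular frequency: ω = 2π·f = 2π·41.4 = 260.1 rad/s.
Step 2 — Component impedances:
  Z1: Z = jωL = j·260.1·0.05 = 0 + j13.01 Ω
  Z2: Z = jωL = j·260.1·0.0199 = 0 + j5.176 Ω
  Z3: Z = R = 208 Ω
Step 3 — With the output port shorted to ground, the output series arm Z2 runs from the junction to ground; the shunt arm Z3 also runs from the junction to ground. They appear in parallel: Z3 || Z2 = 0.1287 + j5.173 Ω.
Step 4 — Series with input arm Z1: Z_in = Z1 + (Z3 || Z2) = 0.1287 + j18.18 Ω = 18.18∠89.6° Ω.

Z = 0.1287 + j18.18 Ω = 18.18∠89.6° Ω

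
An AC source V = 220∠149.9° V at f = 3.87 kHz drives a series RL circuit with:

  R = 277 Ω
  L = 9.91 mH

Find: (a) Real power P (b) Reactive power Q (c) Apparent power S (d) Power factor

Step 1 — Angular frequency: ω = 2π·f = 2π·3870 = 2.432e+04 rad/s.
Step 2 — Component impedances:
  R: Z = R = 277 Ω
  L: Z = jωL = j·2.432e+04·0.00991 = 0 + j241 Ω
Step 3 — Series combination: Z_total = R + L = 277 + j241 Ω = 367.1∠41.0° Ω.
Step 4 — Source phasor: V = 220∠149.9° V = -190.3 + j110.3 V.
Step 5 — Current: I = V / Z = -0.1939 + j0.567 A = 0.5992∠108.9° A.
Step 6 — Complex power: S = V·I* = 99.46 + j86.52 VA.
Step 7 — Real power: P = Re(S) = 99.46 W.
Step 8 — Reactive power: Q = Im(S) = 86.52 VAR.
Step 9 — Apparent power: |S| = 131.8 VA.
Step 10 — Power factor: PF = P/|S| = 0.7545 (lagging).

(a) P = 99.46 W  (b) Q = 86.52 VAR  (c) S = 131.8 VA  (d) PF = 0.7545 (lagging)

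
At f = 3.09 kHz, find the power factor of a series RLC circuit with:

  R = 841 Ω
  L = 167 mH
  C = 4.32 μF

Step 1 — Angular frequency: ω = 2π·f = 2π·3090 = 1.942e+04 rad/s.
Step 2 — Component impedances:
  R: Z = R = 841 Ω
  L: Z = jωL = j·1.942e+04·0.167 = 0 + j3242 Ω
  C: Z = 1/(jωC) = -j/(ω·C) = 0 - j11.92 Ω
Step 3 — Series combination: Z_total = R + L + C = 841 + j3230 Ω = 3338∠75.4° Ω.
Step 4 — Power factor: PF = cos(φ) = Re(Z)/|Z| = 841/3338 = 0.2519.
Step 5 — Type: Im(Z) = 3230 ⇒ lagging (phase φ = 75.4°).

PF = 0.2519 (lagging, φ = 75.4°)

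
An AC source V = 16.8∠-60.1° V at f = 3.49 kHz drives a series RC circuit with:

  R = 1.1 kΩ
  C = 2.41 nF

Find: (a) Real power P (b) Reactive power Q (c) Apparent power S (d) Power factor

Step 1 — Angular frequency: ω = 2π·f = 2π·3490 = 2.193e+04 rad/s.
Step 2 — Component impedances:
  R: Z = R = 1100 Ω
  C: Z = 1/(jωC) = -j/(ω·C) = 0 - j1.892e+04 Ω
Step 3 — Series combination: Z_total = R + C = 1100 - j1.892e+04 Ω = 1.895e+04∠-86.7° Ω.
Step 4 — Source phasor: V = 16.8∠-60.1° V = 8.375 - j14.56 V.
Step 5 — Current: I = V / Z = 0.0007927 + j0.0003965 A = 0.0008863∠26.6° A.
Step 6 — Complex power: S = V·I* = 0.0008642 - j0.01487 VA.
Step 7 — Real power: P = Re(S) = 0.0008642 W.
Step 8 — Reactive power: Q = Im(S) = -0.01487 VAR.
Step 9 — Apparent power: |S| = 0.01489 VA.
Step 10 — Power factor: PF = P/|S| = 0.05803 (leading).

(a) P = 0.0008642 W  (b) Q = -0.01487 VAR  (c) S = 0.01489 VA  (d) PF = 0.05803 (leading)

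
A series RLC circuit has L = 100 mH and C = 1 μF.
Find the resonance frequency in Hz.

Step 1 — Resonance condition Im(Z)=0 gives ω₀ = 1/√(LC).
Step 2 — ω₀ = 1/√(0.1·1e-06) = 3162 rad/s.
Step 3 — f₀ = ω₀/(2π) = 503.3 Hz.

f₀ = 503.3 Hz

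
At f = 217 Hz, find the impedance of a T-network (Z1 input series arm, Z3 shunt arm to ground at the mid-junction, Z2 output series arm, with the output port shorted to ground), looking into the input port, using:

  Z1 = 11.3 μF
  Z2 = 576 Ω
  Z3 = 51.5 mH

Step 1 — Angular frequency: ω = 2π·f = 2π·217 = 1363 rad/s.
Step 2 — Component impedances:
  Z1: Z = 1/(jωC) = -j/(ω·C) = 0 - j64.91 Ω
  Z2: Z = R = 576 Ω
  Z3: Z = jωL = j·1363·0.0515 = 0 + j70.22 Ω
Step 3 — With the output port shorted to ground, the output series arm Z2 runs from the junction to ground; the shunt arm Z3 also runs from the junction to ground. They appear in parallel: Z3 || Z2 = 8.435 + j69.19 Ω.
Step 4 — Series with input arm Z1: Z_in = Z1 + (Z3 || Z2) = 8.435 + j4.284 Ω = 9.46∠26.9° Ω.

Z = 8.435 + j4.284 Ω = 9.46∠26.9° Ω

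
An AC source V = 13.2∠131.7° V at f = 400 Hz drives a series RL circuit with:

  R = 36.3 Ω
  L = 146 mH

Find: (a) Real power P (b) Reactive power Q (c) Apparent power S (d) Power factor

Step 1 — Angular frequency: ω = 2π·f = 2π·400 = 2513 rad/s.
Step 2 — Component impedances:
  R: Z = R = 36.3 Ω
  L: Z = jωL = j·2513·0.146 = 0 + j366.9 Ω
Step 3 — Series combination: Z_total = R + L = 36.3 + j366.9 Ω = 368.7∠84.4° Ω.
Step 4 — Source phasor: V = 13.2∠131.7° V = -8.781 + j9.856 V.
Step 5 — Current: I = V / Z = 0.02425 + j0.02633 A = 0.0358∠47.3° A.
Step 6 — Complex power: S = V·I* = 0.04652 + j0.4702 VA.
Step 7 — Real power: P = Re(S) = 0.04652 W.
Step 8 — Reactive power: Q = Im(S) = 0.4702 VAR.
Step 9 — Apparent power: |S| = 0.4725 VA.
Step 10 — Power factor: PF = P/|S| = 0.09845 (lagging).

(a) P = 0.04652 W  (b) Q = 0.4702 VAR  (c) S = 0.4725 VA  (d) PF = 0.09845 (lagging)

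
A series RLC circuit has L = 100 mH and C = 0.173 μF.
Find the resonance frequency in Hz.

Step 1 — Resonance condition Im(Z)=0 gives ω₀ = 1/√(LC).
Step 2 — ω₀ = 1/√(0.1·1.73e-07) = 7603 rad/s.
Step 3 — f₀ = ω₀/(2π) = 1210 Hz.

f₀ = 1210 Hz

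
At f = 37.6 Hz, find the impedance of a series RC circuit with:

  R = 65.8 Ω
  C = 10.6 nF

Step 1 — Angular frequency: ω = 2π·f = 2π·37.6 = 236.2 rad/s.
Step 2 — Component impedances:
  R: Z = R = 65.8 Ω
  C: Z = 1/(jωC) = -j/(ω·C) = 0 - j3.993e+05 Ω
Step 3 — Series combination: Z_total = R + C = 65.8 - j3.993e+05 Ω = 3.993e+05∠-90.0° Ω.

Z = 65.8 - j3.993e+05 Ω = 3.993e+05∠-90.0° Ω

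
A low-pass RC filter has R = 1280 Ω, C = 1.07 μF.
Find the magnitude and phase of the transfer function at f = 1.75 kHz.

Step 1 — Angular frequency: ω = 2π·1750 = 1.1e+04 rad/s.
Step 2 — Transfer function: H(jω) = 1/(1 + jωRC).
Step 3 — Denominator: 1 + jωRC = 1 + j·1.1e+04·1280·1.07e-06 = 1 + j15.06.
Step 4 — H = 0.00439 - j0.06611.
Step 5 — Magnitude: |H| = 0.06626 (-23.6 dB); phase: φ = -86.2°.

|H| = 0.06626 (-23.6 dB), φ = -86.2°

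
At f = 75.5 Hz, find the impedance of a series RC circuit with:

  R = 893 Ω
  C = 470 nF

Step 1 — Angular frequency: ω = 2π·f = 2π·75.5 = 474.4 rad/s.
Step 2 — Component impedances:
  R: Z = R = 893 Ω
  C: Z = 1/(jωC) = -j/(ω·C) = 0 - j4485 Ω
Step 3 — Series combination: Z_total = R + C = 893 - j4485 Ω = 4573∠-78.7° Ω.

Z = 893 - j4485 Ω = 4573∠-78.7° Ω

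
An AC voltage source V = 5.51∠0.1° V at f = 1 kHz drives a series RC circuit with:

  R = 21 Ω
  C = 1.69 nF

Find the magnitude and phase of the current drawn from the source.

Step 1 — Angular frequency: ω = 2π·f = 2π·1000 = 6283 rad/s.
Step 2 — Component impedances:
  R: Z = R = 21 Ω
  C: Z = 1/(jωC) = -j/(ω·C) = 0 - j9.417e+04 Ω
Step 3 — Series combination: Z_total = R + C = 21 - j9.417e+04 Ω = 9.417e+04∠-90.0° Ω.
Step 4 — Source phasor: V = 5.51∠0.1° V = 5.51 + j0.009617 V.
Step 5 — Ohm's law: I = V / Z_total = (5.51 + j0.009617) / (21 - j9.417e+04) = -8.907e-08 + j5.851e-05 A.
Step 6 — Convert to polar: |I| = 5.851e-05 A, ∠I = 90.1°.

I = 5.851e-05∠90.1° A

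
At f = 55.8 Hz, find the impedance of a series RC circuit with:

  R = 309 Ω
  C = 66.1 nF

Step 1 — Angular frequency: ω = 2π·f = 2π·55.8 = 350.6 rad/s.
Step 2 — Component impedances:
  R: Z = R = 309 Ω
  C: Z = 1/(jωC) = -j/(ω·C) = 0 - j4.315e+04 Ω
Step 3 — Series combination: Z_total = R + C = 309 - j4.315e+04 Ω = 4.315e+04∠-89.6° Ω.

Z = 309 - j4.315e+04 Ω = 4.315e+04∠-89.6° Ω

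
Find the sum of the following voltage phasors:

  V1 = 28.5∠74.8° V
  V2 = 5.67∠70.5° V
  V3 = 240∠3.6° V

Step 1 — Convert each phasor to rectangular form:
  V1 = 28.5·(cos(74.8°) + j·sin(74.8°)) = 7.472 + j27.5 V
  V2 = 5.67·(cos(70.5°) + j·sin(70.5°)) = 1.893 + j5.345 V
  V3 = 240·(cos(3.6°) + j·sin(3.6°)) = 239.5 + j15.07 V
Step 2 — Sum components: V_total = 248.9 + j47.92 V.
Step 3 — Convert to polar: |V_total| = 253.5 V, ∠V_total = 10.9°.

V_total = 253.5∠10.9° V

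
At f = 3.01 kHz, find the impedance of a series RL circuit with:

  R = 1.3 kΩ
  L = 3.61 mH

Step 1 — Angular frequency: ω = 2π·f = 2π·3010 = 1.891e+04 rad/s.
Step 2 — Component impedances:
  R: Z = R = 1300 Ω
  L: Z = jωL = j·1.891e+04·0.00361 = 0 + j68.27 Ω
Step 3 — Series combination: Z_total = R + L = 1300 + j68.27 Ω = 1302∠3.0° Ω.

Z = 1300 + j68.27 Ω = 1302∠3.0° Ω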